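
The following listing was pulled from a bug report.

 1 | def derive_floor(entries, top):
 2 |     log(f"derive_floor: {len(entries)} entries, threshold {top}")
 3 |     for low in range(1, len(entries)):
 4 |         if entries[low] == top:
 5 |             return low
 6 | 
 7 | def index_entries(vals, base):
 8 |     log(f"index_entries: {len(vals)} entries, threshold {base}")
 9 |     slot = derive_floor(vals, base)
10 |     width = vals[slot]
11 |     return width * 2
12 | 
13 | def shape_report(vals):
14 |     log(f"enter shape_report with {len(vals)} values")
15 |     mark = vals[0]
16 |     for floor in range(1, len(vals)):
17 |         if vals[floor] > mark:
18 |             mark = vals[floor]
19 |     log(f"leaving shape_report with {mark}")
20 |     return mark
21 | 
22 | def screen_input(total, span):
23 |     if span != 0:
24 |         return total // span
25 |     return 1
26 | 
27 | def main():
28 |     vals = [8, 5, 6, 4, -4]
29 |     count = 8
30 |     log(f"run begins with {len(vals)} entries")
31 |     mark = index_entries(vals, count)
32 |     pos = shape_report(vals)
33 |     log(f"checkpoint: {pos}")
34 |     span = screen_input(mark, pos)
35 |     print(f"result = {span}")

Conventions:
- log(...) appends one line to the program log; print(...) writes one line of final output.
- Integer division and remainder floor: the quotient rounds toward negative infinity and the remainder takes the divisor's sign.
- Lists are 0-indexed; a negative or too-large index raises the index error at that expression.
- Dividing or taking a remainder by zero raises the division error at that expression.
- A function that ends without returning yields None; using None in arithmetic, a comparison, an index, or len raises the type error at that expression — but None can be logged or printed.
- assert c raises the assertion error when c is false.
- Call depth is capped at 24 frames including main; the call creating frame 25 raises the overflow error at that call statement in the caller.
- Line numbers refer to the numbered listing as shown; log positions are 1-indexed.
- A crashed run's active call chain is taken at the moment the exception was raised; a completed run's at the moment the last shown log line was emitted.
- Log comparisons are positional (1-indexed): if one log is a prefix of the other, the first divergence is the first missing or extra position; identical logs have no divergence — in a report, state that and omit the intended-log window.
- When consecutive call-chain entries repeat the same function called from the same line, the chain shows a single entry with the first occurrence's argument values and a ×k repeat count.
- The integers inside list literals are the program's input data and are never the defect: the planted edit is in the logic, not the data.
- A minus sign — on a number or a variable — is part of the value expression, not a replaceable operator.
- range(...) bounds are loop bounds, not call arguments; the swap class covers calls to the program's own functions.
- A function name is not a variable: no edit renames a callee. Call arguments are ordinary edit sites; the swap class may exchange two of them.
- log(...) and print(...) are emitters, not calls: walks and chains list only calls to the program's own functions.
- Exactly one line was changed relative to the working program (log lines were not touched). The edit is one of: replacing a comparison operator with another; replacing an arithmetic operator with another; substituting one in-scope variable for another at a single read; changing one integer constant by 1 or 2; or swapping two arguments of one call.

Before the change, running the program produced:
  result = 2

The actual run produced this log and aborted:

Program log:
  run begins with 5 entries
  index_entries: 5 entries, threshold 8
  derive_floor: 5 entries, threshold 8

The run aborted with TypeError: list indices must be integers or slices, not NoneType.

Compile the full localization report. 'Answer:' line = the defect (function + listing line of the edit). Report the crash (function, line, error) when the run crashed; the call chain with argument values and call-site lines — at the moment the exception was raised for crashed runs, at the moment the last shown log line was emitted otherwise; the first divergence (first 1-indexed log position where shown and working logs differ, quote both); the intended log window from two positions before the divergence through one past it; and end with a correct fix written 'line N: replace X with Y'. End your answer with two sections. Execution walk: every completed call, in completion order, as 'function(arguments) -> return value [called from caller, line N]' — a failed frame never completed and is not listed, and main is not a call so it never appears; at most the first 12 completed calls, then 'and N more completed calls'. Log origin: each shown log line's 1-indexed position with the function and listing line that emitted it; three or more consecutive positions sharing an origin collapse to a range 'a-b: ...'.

Answer: the defect is in derive_floor at line 3.
Key observation: After 3 matching log lines the faulty run goes silent, while the working version continues with 'enter shape_report with 5 values'.
Crash: index_entries, line 10, TypeError.
Call chain: main -> index_entries([8, 5, 6, 4, -4], 8) (called at line 31).
First divergence: position 4 — after 3 matching lines the faulty run goes silent; intended next line 'enter shape_report with 5 values'.
Intended log window:
  2: index_entries: 5 entries, threshold 8
  3: derive_floor: 5 entries, threshold 8
  4: enter shape_report with 5 values
  5: leaving shape_report with 8
Execution walk:
  derive_floor([8, 5, 6, 4, -4], 8) -> None  [called from index_entries, line 9]
Log line origins:
  1: logged in main at line 30
  2: logged in index_entries at line 8
  3: logged in derive_floor at line 2
A correct fix: line 3: replace `1` with `0`.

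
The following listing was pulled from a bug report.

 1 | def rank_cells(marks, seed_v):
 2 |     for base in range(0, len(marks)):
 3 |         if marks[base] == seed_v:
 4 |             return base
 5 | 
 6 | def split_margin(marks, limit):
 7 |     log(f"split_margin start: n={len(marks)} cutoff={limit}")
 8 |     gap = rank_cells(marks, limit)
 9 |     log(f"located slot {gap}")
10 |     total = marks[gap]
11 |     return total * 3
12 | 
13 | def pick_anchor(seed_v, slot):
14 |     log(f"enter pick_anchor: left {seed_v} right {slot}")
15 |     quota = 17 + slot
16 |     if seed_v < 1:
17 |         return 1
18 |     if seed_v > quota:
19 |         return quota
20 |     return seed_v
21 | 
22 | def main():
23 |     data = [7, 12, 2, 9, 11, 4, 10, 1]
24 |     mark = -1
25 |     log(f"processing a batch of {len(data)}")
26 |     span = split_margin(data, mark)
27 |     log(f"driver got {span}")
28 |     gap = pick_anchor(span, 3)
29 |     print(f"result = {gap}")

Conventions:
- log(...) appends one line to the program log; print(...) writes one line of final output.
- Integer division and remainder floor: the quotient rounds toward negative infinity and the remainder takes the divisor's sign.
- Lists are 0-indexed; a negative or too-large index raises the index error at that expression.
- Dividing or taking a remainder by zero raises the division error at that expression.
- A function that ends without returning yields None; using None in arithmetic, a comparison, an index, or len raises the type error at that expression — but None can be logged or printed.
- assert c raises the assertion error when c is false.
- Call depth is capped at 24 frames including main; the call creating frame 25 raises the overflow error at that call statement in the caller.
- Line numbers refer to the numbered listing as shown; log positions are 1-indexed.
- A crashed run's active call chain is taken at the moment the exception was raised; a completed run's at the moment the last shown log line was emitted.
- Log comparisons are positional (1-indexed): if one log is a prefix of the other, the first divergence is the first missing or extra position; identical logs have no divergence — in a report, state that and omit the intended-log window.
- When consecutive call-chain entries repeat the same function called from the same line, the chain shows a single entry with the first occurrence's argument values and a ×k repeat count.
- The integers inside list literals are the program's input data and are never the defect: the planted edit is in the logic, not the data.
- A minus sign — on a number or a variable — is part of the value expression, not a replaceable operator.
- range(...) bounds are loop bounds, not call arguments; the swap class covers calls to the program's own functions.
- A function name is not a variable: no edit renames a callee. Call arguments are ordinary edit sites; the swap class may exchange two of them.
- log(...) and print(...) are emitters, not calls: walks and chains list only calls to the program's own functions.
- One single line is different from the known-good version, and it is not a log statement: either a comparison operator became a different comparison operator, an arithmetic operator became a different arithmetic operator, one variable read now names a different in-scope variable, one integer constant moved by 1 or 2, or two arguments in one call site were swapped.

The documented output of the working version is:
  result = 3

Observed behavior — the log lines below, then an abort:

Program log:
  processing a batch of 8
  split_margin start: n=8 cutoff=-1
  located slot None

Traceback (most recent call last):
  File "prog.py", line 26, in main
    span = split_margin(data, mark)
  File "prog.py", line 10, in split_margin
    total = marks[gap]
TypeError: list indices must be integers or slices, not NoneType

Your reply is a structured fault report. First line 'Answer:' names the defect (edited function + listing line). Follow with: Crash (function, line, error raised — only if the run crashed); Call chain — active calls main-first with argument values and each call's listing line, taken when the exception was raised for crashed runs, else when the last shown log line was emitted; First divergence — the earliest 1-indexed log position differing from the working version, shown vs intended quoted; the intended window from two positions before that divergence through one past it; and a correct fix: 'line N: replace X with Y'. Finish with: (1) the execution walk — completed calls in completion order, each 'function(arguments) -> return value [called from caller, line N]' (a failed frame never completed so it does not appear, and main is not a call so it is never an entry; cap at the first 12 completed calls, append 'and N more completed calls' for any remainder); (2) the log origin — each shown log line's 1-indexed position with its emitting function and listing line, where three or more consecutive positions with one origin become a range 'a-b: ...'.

Answer: the defect is in main at line 24.
The tell: Position 2 is the first bad log line: 'split_margin start: n=8 cutoff=-1' should read 'split_margin start: n=8 cutoff=1'.
Crash: split_margin, line 10, TypeError.
Call chain: main -> split_margin([7, 12, 2, 9, 11, 4, 10, 1], -1) (called at line 26).
First divergence: position 2 — shown 'split_margin start: n=8 cutoff=-1', intended 'split_margin start: n=8 cutoff=1'.
Intended log window:
  1: processing a batch of 8
  2: split_margin start: n=8 cutoff=1
  3: located slot 7
Execution walk:
  rank_cells([7, 12, 2, 9, 11, 4, 10, 1], -1) -> None  [called from split_margin, line 8]
Origin of each log line:
  1: emitted by main (line 25)
  2: emitted by split_margin (line 7)
  3: emitted by split_margin (line 9)
A correct fix: line 24: replace `-1` with `1`.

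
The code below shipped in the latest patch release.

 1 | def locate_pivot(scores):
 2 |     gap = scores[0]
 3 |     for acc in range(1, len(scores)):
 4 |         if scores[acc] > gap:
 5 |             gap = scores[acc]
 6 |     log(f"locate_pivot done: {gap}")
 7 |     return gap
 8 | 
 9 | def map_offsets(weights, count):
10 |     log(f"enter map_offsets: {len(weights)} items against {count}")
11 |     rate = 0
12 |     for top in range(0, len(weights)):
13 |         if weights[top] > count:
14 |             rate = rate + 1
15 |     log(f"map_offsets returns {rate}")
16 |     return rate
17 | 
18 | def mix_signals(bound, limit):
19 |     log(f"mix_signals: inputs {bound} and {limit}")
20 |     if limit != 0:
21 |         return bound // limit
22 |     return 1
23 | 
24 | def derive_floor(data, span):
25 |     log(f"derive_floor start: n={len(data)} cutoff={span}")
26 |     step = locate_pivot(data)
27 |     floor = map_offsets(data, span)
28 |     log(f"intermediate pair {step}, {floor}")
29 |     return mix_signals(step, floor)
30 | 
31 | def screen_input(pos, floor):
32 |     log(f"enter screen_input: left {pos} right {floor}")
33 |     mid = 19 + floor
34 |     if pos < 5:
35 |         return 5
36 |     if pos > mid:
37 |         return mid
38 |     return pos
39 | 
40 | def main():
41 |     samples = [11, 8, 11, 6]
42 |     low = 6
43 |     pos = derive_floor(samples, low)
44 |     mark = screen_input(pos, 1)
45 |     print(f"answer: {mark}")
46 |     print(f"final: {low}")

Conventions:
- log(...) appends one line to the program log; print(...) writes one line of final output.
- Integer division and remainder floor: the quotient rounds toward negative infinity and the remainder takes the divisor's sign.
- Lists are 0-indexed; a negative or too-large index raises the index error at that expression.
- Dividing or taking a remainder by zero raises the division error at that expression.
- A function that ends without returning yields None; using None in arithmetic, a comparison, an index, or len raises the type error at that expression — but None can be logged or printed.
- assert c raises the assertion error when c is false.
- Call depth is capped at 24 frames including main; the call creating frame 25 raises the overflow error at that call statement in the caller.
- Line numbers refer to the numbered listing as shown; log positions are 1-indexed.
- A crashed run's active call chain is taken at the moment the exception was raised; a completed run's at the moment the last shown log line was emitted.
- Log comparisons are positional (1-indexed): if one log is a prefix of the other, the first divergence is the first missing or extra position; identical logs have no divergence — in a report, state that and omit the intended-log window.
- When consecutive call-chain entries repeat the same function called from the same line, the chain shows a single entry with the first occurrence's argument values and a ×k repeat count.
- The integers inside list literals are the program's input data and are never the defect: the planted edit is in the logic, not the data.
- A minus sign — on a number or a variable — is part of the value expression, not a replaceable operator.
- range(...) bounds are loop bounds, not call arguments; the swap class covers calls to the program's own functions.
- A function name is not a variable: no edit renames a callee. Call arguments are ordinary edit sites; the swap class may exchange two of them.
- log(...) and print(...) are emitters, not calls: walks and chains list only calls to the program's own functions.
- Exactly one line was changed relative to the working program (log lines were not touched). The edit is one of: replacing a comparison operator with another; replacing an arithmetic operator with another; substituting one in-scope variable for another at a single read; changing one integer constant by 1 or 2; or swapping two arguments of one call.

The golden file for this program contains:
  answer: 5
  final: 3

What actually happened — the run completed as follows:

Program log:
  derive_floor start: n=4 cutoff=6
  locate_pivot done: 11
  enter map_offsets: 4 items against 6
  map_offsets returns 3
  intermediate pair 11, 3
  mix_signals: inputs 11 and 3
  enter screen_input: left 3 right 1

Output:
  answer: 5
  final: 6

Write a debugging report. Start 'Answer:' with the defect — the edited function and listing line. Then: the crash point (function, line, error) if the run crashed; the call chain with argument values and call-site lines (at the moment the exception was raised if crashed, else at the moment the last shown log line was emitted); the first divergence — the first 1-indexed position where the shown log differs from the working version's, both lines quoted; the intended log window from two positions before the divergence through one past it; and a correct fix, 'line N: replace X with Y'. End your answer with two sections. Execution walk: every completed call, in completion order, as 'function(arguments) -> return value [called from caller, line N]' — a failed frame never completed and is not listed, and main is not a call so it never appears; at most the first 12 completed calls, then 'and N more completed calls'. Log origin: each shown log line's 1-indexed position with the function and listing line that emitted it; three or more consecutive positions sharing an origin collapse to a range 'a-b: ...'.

Answer: the defect is in main at line 46.
Key observation: The two runs log identically and part ways only at the printed values.
Call chain: main -> screen_input(3, 1) (called at line 44).
First divergence: none (the log streams are identical).
Execution walk:
  locate_pivot([11, 8, 11, 6]) -> 11  [called from derive_floor, line 26]
  map_offsets([11, 8, 11, 6], 6) -> 3  [called from derive_floor, line 27]
  mix_signals(11, 3) -> 3  [called from derive_floor, line 29]
  derive_floor([11, 8, 11, 6], 6) -> 3  [called from main, line 43]
  screen_input(3, 1) -> 5  [called from main, line 44]
Origin of each log line:
  1: from derive_floor, line 25
  2: from locate_pivot, line 6
  3: from map_offsets, line 10
  4: from map_offsets, line 15
  5: from derive_floor, line 28
  6: from mix_signals, line 19
  7: from screen_input, line 32
A correct fix: line 46: replace `low` with `pos`.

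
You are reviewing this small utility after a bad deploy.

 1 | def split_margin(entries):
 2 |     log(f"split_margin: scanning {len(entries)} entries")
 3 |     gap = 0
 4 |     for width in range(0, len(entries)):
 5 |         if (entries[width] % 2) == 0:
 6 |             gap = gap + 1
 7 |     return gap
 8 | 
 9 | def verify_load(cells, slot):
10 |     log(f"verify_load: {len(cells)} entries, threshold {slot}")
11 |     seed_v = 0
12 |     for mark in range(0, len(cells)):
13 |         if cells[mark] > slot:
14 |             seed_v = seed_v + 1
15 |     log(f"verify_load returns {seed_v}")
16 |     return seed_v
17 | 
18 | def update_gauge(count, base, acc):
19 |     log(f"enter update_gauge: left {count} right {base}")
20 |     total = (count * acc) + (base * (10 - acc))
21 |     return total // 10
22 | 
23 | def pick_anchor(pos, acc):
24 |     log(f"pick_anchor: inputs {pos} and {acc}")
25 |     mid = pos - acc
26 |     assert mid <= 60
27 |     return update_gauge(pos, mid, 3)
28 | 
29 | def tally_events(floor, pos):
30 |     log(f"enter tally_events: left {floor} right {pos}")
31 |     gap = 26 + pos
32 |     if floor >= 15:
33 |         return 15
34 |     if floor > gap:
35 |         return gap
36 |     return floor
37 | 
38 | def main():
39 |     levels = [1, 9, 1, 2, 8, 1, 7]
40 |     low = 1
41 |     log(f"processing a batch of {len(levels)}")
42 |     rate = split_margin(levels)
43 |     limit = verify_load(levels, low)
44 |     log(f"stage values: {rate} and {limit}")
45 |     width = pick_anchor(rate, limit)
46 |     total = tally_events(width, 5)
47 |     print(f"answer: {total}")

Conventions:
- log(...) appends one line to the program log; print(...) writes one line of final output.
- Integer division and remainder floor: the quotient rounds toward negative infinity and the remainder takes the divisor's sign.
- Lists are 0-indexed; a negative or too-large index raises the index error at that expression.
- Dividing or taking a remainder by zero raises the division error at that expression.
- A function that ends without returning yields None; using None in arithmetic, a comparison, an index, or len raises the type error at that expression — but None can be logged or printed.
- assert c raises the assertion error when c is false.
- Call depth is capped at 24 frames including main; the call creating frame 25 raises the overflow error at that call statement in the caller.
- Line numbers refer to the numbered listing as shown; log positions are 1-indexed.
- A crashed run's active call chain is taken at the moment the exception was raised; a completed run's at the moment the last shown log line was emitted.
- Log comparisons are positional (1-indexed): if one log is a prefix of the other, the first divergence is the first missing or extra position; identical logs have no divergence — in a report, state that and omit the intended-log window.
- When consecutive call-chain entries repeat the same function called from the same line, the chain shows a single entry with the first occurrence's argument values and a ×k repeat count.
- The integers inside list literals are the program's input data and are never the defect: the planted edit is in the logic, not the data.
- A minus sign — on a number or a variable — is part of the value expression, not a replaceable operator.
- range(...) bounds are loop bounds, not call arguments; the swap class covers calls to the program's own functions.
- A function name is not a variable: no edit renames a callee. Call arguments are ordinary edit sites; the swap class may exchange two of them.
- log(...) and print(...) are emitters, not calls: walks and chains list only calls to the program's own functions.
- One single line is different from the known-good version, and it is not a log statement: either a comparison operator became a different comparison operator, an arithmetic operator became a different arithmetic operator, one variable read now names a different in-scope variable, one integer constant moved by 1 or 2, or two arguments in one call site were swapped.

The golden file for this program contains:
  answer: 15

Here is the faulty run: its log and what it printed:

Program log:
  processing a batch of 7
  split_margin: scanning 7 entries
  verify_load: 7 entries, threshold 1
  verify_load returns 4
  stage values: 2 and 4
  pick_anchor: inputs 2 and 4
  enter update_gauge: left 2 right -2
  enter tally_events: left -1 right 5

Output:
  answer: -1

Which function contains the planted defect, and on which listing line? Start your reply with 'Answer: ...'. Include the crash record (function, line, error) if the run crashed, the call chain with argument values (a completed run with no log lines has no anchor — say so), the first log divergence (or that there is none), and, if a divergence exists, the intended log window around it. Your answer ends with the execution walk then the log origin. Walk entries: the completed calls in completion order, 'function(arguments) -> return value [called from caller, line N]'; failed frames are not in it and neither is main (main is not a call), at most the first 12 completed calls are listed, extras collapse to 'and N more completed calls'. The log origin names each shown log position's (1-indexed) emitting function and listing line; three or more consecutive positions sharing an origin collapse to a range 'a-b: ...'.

Answer: the defect is in tally_events at line 32.
The tell: The two runs log identically and part ways only at the printed values.
Call chain: main -> tally_events(-1, 5) (called at line 46).
First divergence: none — the logs agree in full.
Execution walk:
  split_margin([1, 9, 1, 2, 8, 1, 7]) -> 2  [called from main, line 42]
  verify_load([1, 9, 1, 2, 8, 1, 7], 1) -> 4  [called from main, line 43]
  update_gauge(2, -2, 3) -> -1  [called from pick_anchor, line 27]
  pick_anchor(2, 4) -> -1  [called from main, line 45]
  tally_events(-1, 5) -> -1  [called from main, line 46]
Origin of each log line:
  1: emitted by main (line 41)
  2: emitted by split_margin (line 2)
  3: emitted by verify_load (line 10)
  4: emitted by verify_load (line 15)
  5: emitted by main (line 44)
  6: emitted by pick_anchor (line 24)
  7: emitted by update_gauge (line 19)
  8: emitted by tally_events (line 30)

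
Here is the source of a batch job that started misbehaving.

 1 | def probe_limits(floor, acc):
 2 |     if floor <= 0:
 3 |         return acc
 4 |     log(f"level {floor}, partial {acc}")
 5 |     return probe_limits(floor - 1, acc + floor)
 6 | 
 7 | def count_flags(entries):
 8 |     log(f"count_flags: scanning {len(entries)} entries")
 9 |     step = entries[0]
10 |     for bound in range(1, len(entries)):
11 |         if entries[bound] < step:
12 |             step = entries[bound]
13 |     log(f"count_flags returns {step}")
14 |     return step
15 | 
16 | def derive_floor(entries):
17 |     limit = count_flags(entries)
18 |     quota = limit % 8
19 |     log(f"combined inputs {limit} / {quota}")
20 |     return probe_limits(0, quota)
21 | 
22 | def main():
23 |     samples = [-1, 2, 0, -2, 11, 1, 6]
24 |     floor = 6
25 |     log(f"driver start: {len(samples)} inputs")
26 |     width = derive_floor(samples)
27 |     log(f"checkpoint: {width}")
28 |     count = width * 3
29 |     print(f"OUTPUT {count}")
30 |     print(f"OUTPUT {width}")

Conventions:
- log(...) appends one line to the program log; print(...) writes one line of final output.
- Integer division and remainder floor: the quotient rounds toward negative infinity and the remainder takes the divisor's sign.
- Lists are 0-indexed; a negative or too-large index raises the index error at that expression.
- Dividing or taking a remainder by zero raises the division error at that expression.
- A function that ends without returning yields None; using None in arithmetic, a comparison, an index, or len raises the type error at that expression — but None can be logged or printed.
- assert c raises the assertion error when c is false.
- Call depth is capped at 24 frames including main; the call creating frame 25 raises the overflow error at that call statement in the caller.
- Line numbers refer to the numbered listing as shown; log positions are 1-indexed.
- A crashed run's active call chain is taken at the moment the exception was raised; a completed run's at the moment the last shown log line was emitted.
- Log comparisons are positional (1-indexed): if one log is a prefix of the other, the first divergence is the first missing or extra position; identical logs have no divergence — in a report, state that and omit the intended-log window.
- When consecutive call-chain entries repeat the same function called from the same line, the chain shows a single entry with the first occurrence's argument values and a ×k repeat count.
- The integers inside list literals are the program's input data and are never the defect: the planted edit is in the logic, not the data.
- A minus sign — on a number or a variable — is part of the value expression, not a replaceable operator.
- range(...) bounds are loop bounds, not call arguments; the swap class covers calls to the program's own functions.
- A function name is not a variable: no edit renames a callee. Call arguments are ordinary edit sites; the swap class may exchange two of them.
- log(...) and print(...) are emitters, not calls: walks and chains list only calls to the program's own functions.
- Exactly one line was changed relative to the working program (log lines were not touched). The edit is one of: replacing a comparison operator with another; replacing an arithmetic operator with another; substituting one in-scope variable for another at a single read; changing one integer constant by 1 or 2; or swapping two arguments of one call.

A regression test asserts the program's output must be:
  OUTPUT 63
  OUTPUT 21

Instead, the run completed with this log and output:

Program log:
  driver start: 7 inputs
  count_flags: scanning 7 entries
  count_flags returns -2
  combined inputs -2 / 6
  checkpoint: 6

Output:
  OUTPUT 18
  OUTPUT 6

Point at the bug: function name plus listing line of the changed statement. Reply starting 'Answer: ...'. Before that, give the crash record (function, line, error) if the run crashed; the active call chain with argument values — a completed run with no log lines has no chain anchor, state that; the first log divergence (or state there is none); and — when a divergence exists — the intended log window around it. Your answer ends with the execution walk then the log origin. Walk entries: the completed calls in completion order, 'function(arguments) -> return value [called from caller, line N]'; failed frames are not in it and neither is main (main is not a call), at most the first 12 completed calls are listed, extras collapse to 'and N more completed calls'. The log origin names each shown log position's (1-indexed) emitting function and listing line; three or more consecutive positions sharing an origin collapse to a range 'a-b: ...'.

Answer: the defect is in derive_floor at line 20.
The tell: At log position 5 the runs split — shown 'checkpoint: 6', but the working version logs 'level 6, partial 0'.
Call chain: main.
First divergence: at position 5 the run shows 'checkpoint: 6' where the working version logs 'level 6, partial 0'.
Intended log window:
  3: count_flags returns -2
  4: combined inputs -2 / 6
  5: level 6, partial 0
  6: level 5, partial 6
Execution walk:
  count_flags([-1, 2, 0, -2, 11, 1, 6]) -> -2  [called from derive_floor, line 17]
  probe_limits(0, 6) -> 6  [called from derive_floor, line 20]
  derive_floor([-1, 2, 0, -2, 11, 1, 6]) -> 6  [called from main, line 26]
Log origin:
  1 — main, line 25
  2 — count_flags, line 8
  3 — count_flags, line 13
  4 — derive_floor, line 19
  5 — main, line 27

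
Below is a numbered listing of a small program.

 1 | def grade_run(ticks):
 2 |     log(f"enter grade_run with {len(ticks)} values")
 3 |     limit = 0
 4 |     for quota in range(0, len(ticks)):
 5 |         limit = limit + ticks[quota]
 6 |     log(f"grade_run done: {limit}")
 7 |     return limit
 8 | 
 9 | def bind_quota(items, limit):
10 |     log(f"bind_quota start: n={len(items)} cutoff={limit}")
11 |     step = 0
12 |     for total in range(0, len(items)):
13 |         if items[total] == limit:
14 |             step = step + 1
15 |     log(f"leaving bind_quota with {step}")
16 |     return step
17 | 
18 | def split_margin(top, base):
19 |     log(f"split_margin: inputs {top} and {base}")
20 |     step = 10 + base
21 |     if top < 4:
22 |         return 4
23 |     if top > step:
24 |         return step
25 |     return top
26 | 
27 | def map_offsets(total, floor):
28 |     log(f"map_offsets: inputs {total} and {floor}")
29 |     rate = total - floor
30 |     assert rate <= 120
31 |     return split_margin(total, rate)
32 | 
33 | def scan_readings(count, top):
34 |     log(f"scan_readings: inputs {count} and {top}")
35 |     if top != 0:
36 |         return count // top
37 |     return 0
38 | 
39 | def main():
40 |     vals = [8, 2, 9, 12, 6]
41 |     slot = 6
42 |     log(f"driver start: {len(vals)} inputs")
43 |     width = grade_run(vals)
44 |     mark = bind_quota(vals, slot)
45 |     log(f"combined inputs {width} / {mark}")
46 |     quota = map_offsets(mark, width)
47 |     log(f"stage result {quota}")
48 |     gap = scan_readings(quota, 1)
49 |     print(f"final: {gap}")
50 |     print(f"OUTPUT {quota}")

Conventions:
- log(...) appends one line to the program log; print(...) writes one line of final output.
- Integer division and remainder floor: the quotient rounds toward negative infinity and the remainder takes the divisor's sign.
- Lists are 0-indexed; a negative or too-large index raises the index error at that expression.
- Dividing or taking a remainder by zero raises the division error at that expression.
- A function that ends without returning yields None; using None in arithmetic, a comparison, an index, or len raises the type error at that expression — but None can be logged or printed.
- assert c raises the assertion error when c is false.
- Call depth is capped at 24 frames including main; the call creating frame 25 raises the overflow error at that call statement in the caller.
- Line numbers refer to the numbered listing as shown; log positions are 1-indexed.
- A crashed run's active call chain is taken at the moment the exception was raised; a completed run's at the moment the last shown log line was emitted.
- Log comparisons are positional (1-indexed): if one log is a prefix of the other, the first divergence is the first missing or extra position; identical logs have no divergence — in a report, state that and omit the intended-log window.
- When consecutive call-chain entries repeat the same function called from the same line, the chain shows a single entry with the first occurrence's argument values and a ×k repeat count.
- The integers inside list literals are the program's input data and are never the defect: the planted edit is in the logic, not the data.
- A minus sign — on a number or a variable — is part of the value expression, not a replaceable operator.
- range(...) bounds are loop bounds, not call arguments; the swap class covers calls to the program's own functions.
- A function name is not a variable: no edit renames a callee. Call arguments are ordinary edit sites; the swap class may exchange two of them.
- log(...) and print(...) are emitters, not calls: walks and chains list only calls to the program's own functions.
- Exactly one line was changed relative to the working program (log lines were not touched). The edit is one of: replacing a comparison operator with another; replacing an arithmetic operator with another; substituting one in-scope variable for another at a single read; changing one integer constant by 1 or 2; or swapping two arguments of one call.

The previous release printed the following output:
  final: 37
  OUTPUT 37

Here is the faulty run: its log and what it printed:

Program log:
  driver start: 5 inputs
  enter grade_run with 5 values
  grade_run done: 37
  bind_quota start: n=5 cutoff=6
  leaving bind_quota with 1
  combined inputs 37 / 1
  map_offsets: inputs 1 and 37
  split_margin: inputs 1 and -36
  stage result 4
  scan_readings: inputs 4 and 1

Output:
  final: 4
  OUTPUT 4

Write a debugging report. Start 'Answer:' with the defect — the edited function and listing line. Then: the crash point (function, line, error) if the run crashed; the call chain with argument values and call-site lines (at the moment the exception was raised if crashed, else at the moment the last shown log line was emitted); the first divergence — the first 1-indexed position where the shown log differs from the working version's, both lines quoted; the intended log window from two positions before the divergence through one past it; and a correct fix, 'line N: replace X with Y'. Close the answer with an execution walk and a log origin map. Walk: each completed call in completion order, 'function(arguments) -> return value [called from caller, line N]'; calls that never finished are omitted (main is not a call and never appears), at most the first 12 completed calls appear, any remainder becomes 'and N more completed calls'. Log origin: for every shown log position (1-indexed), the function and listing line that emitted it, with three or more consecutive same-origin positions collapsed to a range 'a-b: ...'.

Answer: the defect is in main at line 46.
Core observation: Log line 7 is where behavior first shows: 'map_offsets: inputs 1 and 37' appears instead of 'map_offsets: inputs 37 and 1'.
Call chain: main -> scan_readings(4, 1) (called at line 48).
First divergence: position 7 — the shown line 'map_offsets: inputs 1 and 37' should read 'map_offsets: inputs 37 and 1'.
Intended log window:
  5: leaving bind_quota with 1
  6: combined inputs 37 / 1
  7: map_offsets: inputs 37 and 1
  8: split_margin: inputs 37 and 36
Execution walk:
  grade_run([8, 2, 9, 12, 6]) -> 37  [called from main, line 43]
  bind_quota([8, 2, 9, 12, 6], 6) -> 1  [called from main, line 44]
  split_margin(1, -36) -> 4  [called from map_offsets, line 31]
  map_offsets(1, 37) -> 4  [called from main, line 46]
  scan_readings(4, 1) -> 4  [called from main, line 48]
Log origins:
  1: emitted by main (line 42)
  2: emitted by grade_run (line 2)
  3: emitted by grade_run (line 6)
  4: emitted by bind_quota (line 10)
  5: emitted by bind_quota (line 15)
  6: emitted by main (line 45)
  7: emitted by map_offsets (line 28)
  8: emitted by split_margin (line 19)
  9: emitted by main (line 47)
  10: emitted by scan_readings (line 34)
A correct fix: line 46: replace `map_offsets(mark, width)` with `map_offsets(width, mark)`.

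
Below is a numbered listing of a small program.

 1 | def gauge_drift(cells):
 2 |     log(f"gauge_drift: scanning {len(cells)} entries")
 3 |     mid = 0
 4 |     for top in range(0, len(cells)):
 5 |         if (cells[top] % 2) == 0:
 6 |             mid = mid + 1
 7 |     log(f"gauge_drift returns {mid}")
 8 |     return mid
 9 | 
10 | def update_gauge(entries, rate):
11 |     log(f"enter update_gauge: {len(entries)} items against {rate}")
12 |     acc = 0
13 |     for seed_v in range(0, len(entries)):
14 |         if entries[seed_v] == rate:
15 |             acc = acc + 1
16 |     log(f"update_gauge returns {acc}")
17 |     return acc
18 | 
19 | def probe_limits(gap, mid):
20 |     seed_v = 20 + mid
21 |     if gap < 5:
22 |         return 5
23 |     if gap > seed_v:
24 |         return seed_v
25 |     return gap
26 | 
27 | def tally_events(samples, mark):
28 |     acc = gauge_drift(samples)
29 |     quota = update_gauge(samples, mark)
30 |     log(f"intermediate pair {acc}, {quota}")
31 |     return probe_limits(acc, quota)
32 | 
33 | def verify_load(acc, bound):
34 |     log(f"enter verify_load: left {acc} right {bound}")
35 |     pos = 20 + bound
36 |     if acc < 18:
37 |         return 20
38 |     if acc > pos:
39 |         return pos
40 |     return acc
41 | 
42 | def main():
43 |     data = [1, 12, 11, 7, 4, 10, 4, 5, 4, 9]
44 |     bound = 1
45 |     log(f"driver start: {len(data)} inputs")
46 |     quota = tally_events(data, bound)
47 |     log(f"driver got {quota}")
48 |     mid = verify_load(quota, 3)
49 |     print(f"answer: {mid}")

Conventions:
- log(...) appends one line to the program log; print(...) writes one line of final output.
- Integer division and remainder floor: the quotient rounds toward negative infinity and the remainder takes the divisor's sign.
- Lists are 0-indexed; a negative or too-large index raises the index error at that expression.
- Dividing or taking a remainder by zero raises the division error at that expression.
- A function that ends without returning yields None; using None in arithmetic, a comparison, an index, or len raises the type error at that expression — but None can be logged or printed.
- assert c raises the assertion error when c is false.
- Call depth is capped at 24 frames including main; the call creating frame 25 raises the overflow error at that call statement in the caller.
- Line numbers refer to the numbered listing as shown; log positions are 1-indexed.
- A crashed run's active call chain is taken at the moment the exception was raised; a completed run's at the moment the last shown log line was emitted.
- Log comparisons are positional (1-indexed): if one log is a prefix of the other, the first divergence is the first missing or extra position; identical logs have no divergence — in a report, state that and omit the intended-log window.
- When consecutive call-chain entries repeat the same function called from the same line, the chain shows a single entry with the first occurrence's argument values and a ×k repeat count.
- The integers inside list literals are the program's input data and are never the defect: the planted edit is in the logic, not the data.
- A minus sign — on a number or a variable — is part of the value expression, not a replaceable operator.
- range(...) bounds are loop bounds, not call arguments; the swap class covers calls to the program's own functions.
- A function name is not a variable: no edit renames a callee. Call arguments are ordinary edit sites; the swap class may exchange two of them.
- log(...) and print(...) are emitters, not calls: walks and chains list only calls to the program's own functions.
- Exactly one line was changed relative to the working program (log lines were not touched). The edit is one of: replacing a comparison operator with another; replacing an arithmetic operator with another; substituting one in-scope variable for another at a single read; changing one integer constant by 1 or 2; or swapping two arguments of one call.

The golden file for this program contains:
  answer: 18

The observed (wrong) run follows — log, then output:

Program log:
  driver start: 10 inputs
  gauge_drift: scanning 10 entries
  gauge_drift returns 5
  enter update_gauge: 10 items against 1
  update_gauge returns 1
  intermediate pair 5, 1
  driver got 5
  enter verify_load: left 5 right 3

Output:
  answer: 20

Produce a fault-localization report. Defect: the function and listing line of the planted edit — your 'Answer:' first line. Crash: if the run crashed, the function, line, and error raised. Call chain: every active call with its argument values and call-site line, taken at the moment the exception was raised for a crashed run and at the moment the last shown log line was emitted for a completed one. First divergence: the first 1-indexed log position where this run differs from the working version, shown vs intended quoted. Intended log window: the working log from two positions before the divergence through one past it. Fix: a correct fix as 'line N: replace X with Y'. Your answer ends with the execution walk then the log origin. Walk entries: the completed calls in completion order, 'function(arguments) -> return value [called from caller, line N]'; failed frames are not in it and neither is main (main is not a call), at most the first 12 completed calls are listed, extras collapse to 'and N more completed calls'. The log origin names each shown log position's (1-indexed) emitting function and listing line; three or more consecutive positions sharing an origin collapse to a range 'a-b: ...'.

Answer: the defect is in verify_load at line 37.
Core observation: No log line changed; the fault shows up purely in the output.
Call chain: main -> verify_load(5, 3) (called at line 48).
First divergence: there is none — every log position agrees.
Execution walk:
  gauge_drift([1, 12, 11, 7, 4, 10, 4, 5, 4, 9]) -> 5  [called from tally_events, line 28]
  update_gauge([1, 12, 11, 7, 4, 10, 4, 5, 4, 9], 1) -> 1  [called from tally_events, line 29]
  probe_limits(5, 1) -> 5  [called from tally_events, line 31]
  tally_events([1, 12, 11, 7, 4, 10, 4, 5, 4, 9], 1) -> 5  [called from main, line 46]
  verify_load(5, 3) -> 20  [called from main, line 48]
Log line origins:
  1: emitted by main (line 45)
  2: emitted by gauge_drift (line 2)
  3: emitted by gauge_drift (line 7)
  4: emitted by update_gauge (line 11)
  5: emitted by update_gauge (line 16)
  6: emitted by tally_events (line 30)
  7: emitted by main (line 47)
  8: emitted by verify_load (line 34)
A correct fix: line 37: replace `20` with `18`.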